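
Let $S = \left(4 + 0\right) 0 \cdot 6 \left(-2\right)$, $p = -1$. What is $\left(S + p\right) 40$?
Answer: $-40$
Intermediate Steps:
$S = 0$ ($S = 4 \cdot 0 \cdot 6 \left(-2\right) = 0 \cdot 6 \left(-2\right) = 0 \left(-2\right) = 0$)
$\left(S + p\right) 40 = \left(0 - 1\right) 40 = \left(-1\right) 40 = -40$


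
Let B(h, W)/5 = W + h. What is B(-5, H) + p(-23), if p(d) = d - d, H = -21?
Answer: -130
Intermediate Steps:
p(d) = 0
B(h, W) = 5*W + 5*h (B(h, W) = 5*(W + h) = 5*W + 5*h)
B(-5, H) + p(-23) = (5*(-21) + 5*(-5)) + 0 = (-105 - 25) + 0 = -130 + 0 = -130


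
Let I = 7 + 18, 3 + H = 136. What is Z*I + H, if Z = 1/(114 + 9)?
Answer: 16384/123 ≈ 133.20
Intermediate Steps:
H = 133 (H = -3 + 136 = 133)
I = 25
Z = 1/123 ≈ 0.0081301
Z*I + H = (1/123)*25 + 133 = 25/123 + 133 = 16384/123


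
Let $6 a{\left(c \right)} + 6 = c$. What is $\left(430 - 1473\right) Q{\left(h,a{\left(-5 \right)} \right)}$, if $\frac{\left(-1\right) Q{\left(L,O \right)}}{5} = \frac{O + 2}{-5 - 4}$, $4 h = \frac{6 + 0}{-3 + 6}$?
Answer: $- \frac{5215}{54} \approx -96.574$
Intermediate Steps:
$h = \frac{1}{2}$ ($h = \frac{\left(6 + 0\right) \frac{1}{-3 + 6}}{4} = \frac{6 \cdot \frac{1}{3}}{4} = \frac{1}{4} \cdot 2 = \frac{1}{2} \approx 0.5$)
$a{\left(c \right)} = -1 + \frac{c}{6}$
$Q{\left(L,O \right)} = \frac{10}{9} + \frac{5 O}{9}$ ($Q{\left(L,O \right)} = - 5 \frac{O + 2}{-5 - 4} = - 5 \frac{2 + O}{-9} = - 5 \left(2 + O\right) \left(- \frac{1}{9}\right) = - 5 \left(- \frac{2}{9} - \frac{O}{9}\right) = \frac{10}{9} + \frac{5 O}{9}$)
$\left(430 - 1473\right) Q{\left(h,a{\left(-5 \right)} \right)} = \left(430 - 1473\right) \left(\frac{10}{9} + \frac{5 \left(-1 + \frac{1}{6} \left(-5\right)\right)}{9}\right) = \left(430 - 1473\right) \left(\frac{10}{9} + \frac{5 \left(-1 - \frac{5}{6}\right)}{9}\right) = - 1043 \left(\frac{10}{9} + \frac{5}{9} \left(- \frac{11}{6}\right)\right) = - 1043 \left(\frac{10}{9} - \frac{55}{54}\right) = \left(-1043\right) \frac{5}{54} = - \frac{5215}{54}$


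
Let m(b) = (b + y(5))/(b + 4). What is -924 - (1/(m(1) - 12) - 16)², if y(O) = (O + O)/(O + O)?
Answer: -3978825/3364 ≈ -1182.8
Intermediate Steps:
y(O) = 1 (y(O) = (2*O)/((2*O)) = (2*O)*(1/(2*O)) = 1)
m(b) = (1 + b)/(4 + b) (m(b) = (b + 1)/(b + 4) = (1 + b)/(4 + b))
-924 - (1/(m(1) - 12) - 16)² = -924 - (1/((1 + 1)/(4 + 1) - 12) - 16)² = -924 - (1/(2/5 - 12) - 16)² = -924 - (1/((⅕)*2 - 12) - 16)² = -924 - (1/(⅖ - 12) - 16)² = -924 - (1/(-58/5) - 16)² = -924 - (-5/58 - 16)² = -924 - (-933/58)² = -924 - 1*870489/3364 = -924 - 870489/3364 = -3978825/3364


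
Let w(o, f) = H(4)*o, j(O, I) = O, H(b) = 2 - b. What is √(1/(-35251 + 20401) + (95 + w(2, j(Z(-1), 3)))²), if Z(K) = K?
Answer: √8116208034/990 ≈ 91.000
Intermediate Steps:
w(o, f) = -2*o (w(o, f) = (2 - 1*4)*o = (2 - 4)*o = -2*o)
√(1/(-35251 + 20401) + (95 + w(2, j(Z(-1), 3)))²) = √(1/(-35251 + 20401) + (95 - 2*2)²) = √(1/(-14850) + (95 - 4)²) = √(-1/14850 + 91²) = √(-1/14850 + 8281) = √(122972849/14850) = √8116208034/990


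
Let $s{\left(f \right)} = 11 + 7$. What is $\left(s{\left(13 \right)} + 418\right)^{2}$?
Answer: $190096$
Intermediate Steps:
$s{\left(f \right)} = 18$
$\left(s{\left(13 \right)} + 418\right)^{2} = \left(18 + 418\right)^{2} = 436^{2} = 190096$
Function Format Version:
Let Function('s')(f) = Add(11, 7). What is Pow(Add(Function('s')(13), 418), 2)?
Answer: 190096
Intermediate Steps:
Function('s')(f) = 18
Pow(Add(Function('s')(13), 418), 2) = Pow(Add(18, 418), 2) = Pow(436, 2) = 190096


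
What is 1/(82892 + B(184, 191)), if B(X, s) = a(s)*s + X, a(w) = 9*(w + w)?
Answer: 1/739734 ≈ 1.3518e-6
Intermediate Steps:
a(w) = 18*w (a(w) = 9*(2*w) = 18*w)
B(X, s) = X + 18*s**2 (B(X, s) = (18*s)*s + X = 18*s**2 + X = X + 18*s**2)
1/(82892 + B(184, 191)) = 1/(82892 + (184 + 18*191**2)) = 1/(82892 + (184 + 18*36481)) = 1/(82892 + (184 + 656658)) = 1/(82892 + 656842) = 1/739734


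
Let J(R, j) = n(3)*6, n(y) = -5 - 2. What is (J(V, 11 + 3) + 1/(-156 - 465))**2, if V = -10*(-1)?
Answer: 680322889/385641 ≈ 1764.1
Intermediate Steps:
n(y) = -7
V = 10
J(R, j) = -42 (J(R, j) = -7*6 = -42)
(J(V, 11 + 3) + 1/(-156 - 465))**2 = (-42 + 1/(-156 - 465))**2 = (-42 + 1/(-621))**2 = (-42 - 1/621)**2 = (-26083/621)**2 = 680322889/385641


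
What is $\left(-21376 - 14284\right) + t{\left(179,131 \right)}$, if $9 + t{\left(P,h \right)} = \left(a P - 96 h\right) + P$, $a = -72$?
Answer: $-60954$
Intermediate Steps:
$t{\left(P,h \right)} = -9 - 96 h - 71 P$ ($t{\left(P,h \right)} = -9 - \left(71 P + 96 h\right) = -9 - 96 h - 71 P$)
$\left(-21376 - 14284\right) + t{\left(179,131 \right)} = \left(-21376 - 14284\right) - 25294 = -35660 - 25294 = -60954$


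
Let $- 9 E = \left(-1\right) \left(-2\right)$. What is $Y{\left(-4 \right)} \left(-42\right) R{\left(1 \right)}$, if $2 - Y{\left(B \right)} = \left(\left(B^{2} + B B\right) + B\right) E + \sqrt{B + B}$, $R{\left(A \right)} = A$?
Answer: $- \frac{1036}{3} + 84 i \sqrt{2} \approx -345.33 + 118.79 i$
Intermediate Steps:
$E = - \frac{2}{9}$ ($E = - \frac{\left(-1\right) \left(-2\right)}{9} = \left(- \frac{1}{9}\right) 2 = - \frac{2}{9} \approx -0.22222$)
$Y{\left(B \right)} = 2 + \frac{2 B}{9} + \frac{4 B^{2}}{9} - \sqrt{2} \sqrt{B}$ ($Y{\left(B \right)} = 2 - \left(\left(\left(B^{2} + B B\right) + B\right) \left(- \frac{2}{9}\right) + \sqrt{B + B}\right) = 2 - \left(\left(\left(B^{2} + B^{2}\right) + B\right) \left(- \frac{2}{9}\right) + \sqrt{2 B}\right) = 2 - \left(\left(2 B^{2} + B\right) \left(- \frac{2}{9}\right) + \sqrt{2} \sqrt{B}\right) = 2 - \left(\left(B + 2 B^{2}\right) \left(- \frac{2}{9}\right) + \sqrt{2} \sqrt{B}\right) = 2 - \left(\left(- \frac{4 B^{2}}{9} - \frac{2 B}{9}\right) + \sqrt{2} \sqrt{B}\right) = 2 - \left(- \frac{4 B^{2}}{9} - \frac{2 B}{9} + \sqrt{2} \sqrt{B}\right) = 2 + \left(\frac{2 B}{9} + \frac{4 B^{2}}{9} - \sqrt{2} \sqrt{B}\right) = 2 + \frac{2 B}{9} + \frac{4 B^{2}}{9} - \sqrt{2} \sqrt{B}$)
$Y{\left(-4 \right)} \left(-42\right) R{\left(1 \right)} = \left(2 + \frac{2}{9} \left(-4\right) + \frac{4 \left(-4\right)^{2}}{9} - \sqrt{2} \sqrt{-4}\right) \left(-42\right) 1 = \left(2 - \frac{8}{9} + \frac{4}{9} \cdot 16 - \sqrt{2} \cdot 2 i\right) \left(-42\right) 1 = \left(2 - \frac{8}{9} + \frac{64}{9} - 2 i \sqrt{2}\right) \left(-42\right) 1 = \left(\frac{74}{9} - 2 i \sqrt{2}\right) \left(-42\right) 1 = \left(- \frac{1036}{3} + 84 i \sqrt{2}\right) 1 = - \frac{1036}{3} + 84 i \sqrt{2}$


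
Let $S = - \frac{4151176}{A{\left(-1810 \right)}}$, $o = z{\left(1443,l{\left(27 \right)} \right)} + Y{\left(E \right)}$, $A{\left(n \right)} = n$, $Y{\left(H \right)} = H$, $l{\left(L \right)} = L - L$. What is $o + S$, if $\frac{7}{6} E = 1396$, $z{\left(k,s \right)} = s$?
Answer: $\frac{22109396}{6335} \approx 3490.0$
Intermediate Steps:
$l{\left(L \right)} = 0$
$E = \frac{8376}{7}$ ($E = \frac{6}{7} \cdot 1396 = \frac{8376}{7} \approx 1196.6$)
$o = \frac{8376}{7}$ ($o = 0 + \frac{8376}{7} = \frac{8376}{7} \approx 1196.6$)
$S = \frac{2075588}{905}$ ($S = - \frac{4151176}{-1810} = \left(-4151176\right) \left(- \frac{1}{1810}\right) = \frac{2075588}{905} \approx 2293.5$)
$o + S = \frac{8376}{7} + \frac{2075588}{905} = \frac{22109396}{6335}$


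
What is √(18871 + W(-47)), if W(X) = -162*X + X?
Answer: √26438 ≈ 162.60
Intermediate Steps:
W(X) = -161*X
√(18871 + W(-47)) = √(18871 - 161*(-47)) = √(18871 + 7567) = √26438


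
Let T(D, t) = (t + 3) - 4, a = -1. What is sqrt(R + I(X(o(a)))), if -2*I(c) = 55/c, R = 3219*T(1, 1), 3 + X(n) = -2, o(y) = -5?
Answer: sqrt(22)/2 ≈ 2.3452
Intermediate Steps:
T(D, t) = -1 + t (T(D, t) = (3 + t) - 4 = -1 + t)
X(n) = -5 (X(n) = -3 - 2 = -5)
R = 0 (R = 3219*(-1 + 1) = 3219*0 = 0)
I(c) = -55/(2*c)
sqrt(R + I(X(o(a)))) = sqrt(0 - 55/2/(-5)) = sqrt(0 - 55/2*(-1/5)) = sqrt(0 + 11/2) = sqrt(11/2) = sqrt(22)/2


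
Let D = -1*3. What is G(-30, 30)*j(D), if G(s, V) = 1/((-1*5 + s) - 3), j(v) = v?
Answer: 3/38 ≈ 0.078947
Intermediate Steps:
D = -3
G(s, V) = 1/(-8 + s) (G(s, V) = 1/((-5 + s) - 3) = 1/(-8 + s))
G(-30, 30)*j(D) = -3/(-8 - 30) = -3/(-38) = -1/38*(-3) = 3/38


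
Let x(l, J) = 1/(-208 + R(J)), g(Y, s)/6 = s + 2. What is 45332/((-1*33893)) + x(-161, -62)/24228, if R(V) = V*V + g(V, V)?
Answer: -3598042874203/2690118862704 ≈ -1.3375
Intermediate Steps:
g(Y, s) = 12 + 6*s (g(Y, s) = 6*(s + 2) = 6*(2 + s) = 12 + 6*s)
R(V) = 12 + V² + 6*V (R(V) = V*V + (12 + 6*V) = V² + (12 + 6*V) = 12 + V² + 6*V)
x(l, J) = 1/(-196 + J² + 6*J) (x(l, J) = 1/(-208 + (12 + J² + 6*J)) = 1/(-196 + J² + 6*J))
45332/((-1*33893)) + x(-161, -62)/24228 = 45332/((-1*33893)) + 1/((-196 + (-62)² + 6*(-62))*24228) = 45332/(-33893) + (1/24228)/(-196 + 3844 - 372) = 45332*(-1/33893) + (1/24228)/3276 = -45332/33893 + (1/3276)*(1/24228) = -45332/33893 + 1/79370928 = -3598042874203/2690118862704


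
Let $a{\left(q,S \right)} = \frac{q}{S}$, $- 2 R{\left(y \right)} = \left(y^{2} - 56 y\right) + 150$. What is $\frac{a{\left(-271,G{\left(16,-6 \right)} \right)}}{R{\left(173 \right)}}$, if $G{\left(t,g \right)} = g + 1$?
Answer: $- \frac{542}{101955} \approx -0.0053161$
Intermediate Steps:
$R{\left(y \right)} = -75 + 28 y - \frac{y^{2}}{2}$ ($R{\left(y \right)} = - \frac{\left(y^{2} - 56 y\right) + 150}{2} = - \frac{150 + y^{2} - 56 y}{2} = -75 + 28 y - \frac{y^{2}}{2}$)
$G{\left(t,g \right)} = 1 + g$
$\frac{a{\left(-271,G{\left(16,-6 \right)} \right)}}{R{\left(173 \right)}} = \frac{\left(-271\right) \frac{1}{1 - 6}}{-75 + 28 \cdot 173 - \frac{173^{2}}{2}} = \frac{\left(-271\right) \frac{1}{-5}}{-75 + 4844 - \frac{29929}{2}} = \frac{\left(-271\right) \left(- \frac{1}{5}\right)}{-75 + 4844 - \frac{29929}{2}} = \frac{271}{5 \left(- \frac{20391}{2}\right)} = \frac{271}{5} \left(- \frac{2}{20391}\right) = - \frac{542}{101955}$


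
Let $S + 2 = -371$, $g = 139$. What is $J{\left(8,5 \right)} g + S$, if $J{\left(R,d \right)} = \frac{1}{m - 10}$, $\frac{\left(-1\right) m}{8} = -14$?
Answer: $- \frac{37907}{102} \approx -371.64$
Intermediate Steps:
$m = 112$ ($m = \left(-8\right) \left(-14\right) = 112$)
$J{\left(R,d \right)} = \frac{1}{102}$ ($J{\left(R,d \right)} = \frac{1}{112 - 10} = \frac{1}{102}$)
$S = -373$ ($S = -2 - 371 = -373$)
$J{\left(8,5 \right)} g + S = \frac{1}{102} \cdot 139 - 373 = \frac{139}{102} - 373 = - \frac{37907}{102}$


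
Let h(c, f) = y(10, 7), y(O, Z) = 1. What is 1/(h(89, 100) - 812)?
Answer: -1/811 ≈ -0.0012330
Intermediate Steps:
h(c, f) = 1
1/(h(89, 100) - 812) = 1/(1 - 812) = 1/(-811) = -1/811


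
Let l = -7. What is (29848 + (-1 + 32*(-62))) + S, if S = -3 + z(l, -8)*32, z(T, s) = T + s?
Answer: 27380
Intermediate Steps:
S = -483 (S = -3 + (-7 - 8)*32 = -3 - 15*32 = -3 - 480 = -483)
(29848 + (-1 + 32*(-62))) + S = (29848 + (-1 + 32*(-62))) - 483 = (29848 + (-1 - 1984)) - 483 = (29848 - 1985) - 483 = 27863 - 483 = 27380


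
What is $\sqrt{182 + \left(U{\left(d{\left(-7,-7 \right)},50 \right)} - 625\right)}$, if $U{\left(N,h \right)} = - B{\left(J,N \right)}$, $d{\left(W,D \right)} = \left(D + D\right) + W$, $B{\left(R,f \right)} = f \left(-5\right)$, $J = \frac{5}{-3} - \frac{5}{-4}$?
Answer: $2 i \sqrt{137} \approx 23.409 i$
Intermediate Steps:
$J = - \frac{5}{12}$ ($J = 5 \left(- \frac{1}{3}\right) - - \frac{5}{4} = - \frac{5}{3} + \frac{5}{4} = - \frac{5}{12} \approx -0.41667$)
$B{\left(R,f \right)} = - 5 f$
$d{\left(W,D \right)} = W + 2 D$ ($d{\left(W,D \right)} = 2 D + W = W + 2 D$)
$U{\left(N,h \right)} = 5 N$ ($U{\left(N,h \right)} = - \left(-5\right) N = 5 N$)
$\sqrt{182 + \left(U{\left(d{\left(-7,-7 \right)},50 \right)} - 625\right)} = \sqrt{182 + \left(5 \left(-7 + 2 \left(-7\right)\right) - 625\right)} = \sqrt{182 - \left(625 - 5 \left(-7 - 14\right)\right)} = \sqrt{182 + \left(5 \left(-21\right) - 625\right)} = \sqrt{182 - 730} = \sqrt{-548} = 2 i \sqrt{137}$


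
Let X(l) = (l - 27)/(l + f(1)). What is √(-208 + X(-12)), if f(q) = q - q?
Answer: 3*I*√91/2 ≈ 14.309*I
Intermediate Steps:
f(q) = 0
X(l) = (-27 + l)/l (X(l) = (l - 27)/(l + 0) = (-27 + l)/l)
√(-208 + X(-12)) = √(-208 + (-27 - 12)/(-12)) = √(-208 - 1/12*(-39)) = √(-208 + 13/4) = √(-819/4) = 3*I*√91/2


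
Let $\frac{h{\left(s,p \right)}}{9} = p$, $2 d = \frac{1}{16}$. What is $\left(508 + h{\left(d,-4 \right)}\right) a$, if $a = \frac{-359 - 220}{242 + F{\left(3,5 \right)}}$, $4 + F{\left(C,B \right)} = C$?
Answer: $- \frac{273288}{241} \approx -1134.0$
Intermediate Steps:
$d = \frac{1}{32}$ ($d = \frac{1}{2 \cdot 16} = \frac{1}{2} \cdot \frac{1}{16} = \frac{1}{32} \approx 0.03125$)
$h{\left(s,p \right)} = 9 p$
$F{\left(C,B \right)} = -4 + C$
$a = - \frac{579}{241}$ ($a = \frac{-359 - 220}{242 + \left(-4 + 3\right)} = - \frac{579}{242 - 1} = - \frac{579}{241} \approx -2.4025$)
$\left(508 + h{\left(d,-4 \right)}\right) a = \left(508 + 9 \left(-4\right)\right) \left(- \frac{579}{241}\right) = \left(508 - 36\right) \left(- \frac{579}{241}\right) = 472 \left(- \frac{579}{241}\right) = - \frac{273288}{241}$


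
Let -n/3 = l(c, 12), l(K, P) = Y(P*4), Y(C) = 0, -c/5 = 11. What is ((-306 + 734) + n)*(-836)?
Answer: -357808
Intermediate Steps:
c = -55 (c = -5*11 = -55)
l(K, P) = 0
n = 0 (n = -3*0 = 0)
((-306 + 734) + n)*(-836) = ((-306 + 734) + 0)*(-836) = (428 + 0)*(-836) = 428*(-836) = -357808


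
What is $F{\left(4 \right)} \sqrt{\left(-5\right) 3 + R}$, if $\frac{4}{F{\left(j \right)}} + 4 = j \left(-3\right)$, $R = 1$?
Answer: $- \frac{i \sqrt{14}}{4} \approx - 0.93541 i$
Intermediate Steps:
$F{\left(j \right)} = \frac{4}{-4 - 3 j}$ ($F{\left(j \right)} = \frac{4}{-4 + j \left(-3\right)} = \frac{4}{-4 - 3 j}$)
$F{\left(4 \right)} \sqrt{\left(-5\right) 3 + R} = - \frac{4}{4 + 3 \cdot 4} \sqrt{\left(-5\right) 3 + 1} = - \frac{4}{4 + 12} \sqrt{-15 + 1} = - \frac{4}{16} \sqrt{-14} = \left(-4\right) \frac{1}{16} i \sqrt{14} = - \frac{i \sqrt{14}}{4}$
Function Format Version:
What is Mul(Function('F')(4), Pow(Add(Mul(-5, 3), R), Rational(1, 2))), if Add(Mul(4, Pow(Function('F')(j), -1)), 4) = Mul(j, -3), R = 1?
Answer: Mul(Rational(-1, 4), I, Pow(14, Rational(1, 2))) ≈ Mul(-0.93541, I)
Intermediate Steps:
Function('F')(j) = Mul(4, Pow(Add(-4, Mul(-3, j)), -1)) (Function('F')(j) = Mul(4, Pow(Add(-4, Mul(j, -3)), -1)) = Mul(4, Pow(Add(-4, Mul(-3, j)), -1)))
Mul(Function('F')(4), Pow(Add(Mul(-5, 3), R), Rational(1, 2))) = Mul(Mul(-4, Pow(Add(4, Mul(3, 4)), -1)), Pow(Add(Mul(-5, 3), 1), Rational(1, 2))) = Mul(Mul(-4, Pow(Add(4, 12), -1)), Pow(Add(-15, 1), Rational(1, 2))) = Mul(Mul(-4, Pow(16, -1)), Pow(-14, Rational(1, 2))) = Mul(Mul(-4, Rational(1, 16)), Mul(I, Pow(14, Rational(1, 2)))) = Mul(Rational(-1, 4), Mul(I, Pow(14, Rational(1, 2)))) = Mul(Rational(-1, 4), I, Pow(14, Rational(1, 2)))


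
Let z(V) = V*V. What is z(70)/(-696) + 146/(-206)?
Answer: -138877/17922 ≈ -7.7490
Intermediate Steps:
z(V) = V²
z(70)/(-696) + 146/(-206) = 70²/(-696) + 146/(-206) = 4900*(-1/696) + 146*(-1/206) = -1225/174 - 73/103 = -138877/17922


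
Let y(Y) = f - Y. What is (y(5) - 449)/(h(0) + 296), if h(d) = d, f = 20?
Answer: -217/148 ≈ -1.4662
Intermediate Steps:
y(Y) = 20 - Y
(y(5) - 449)/(h(0) + 296) = ((20 - 1*5) - 449)/(0 + 296) = ((20 - 5) - 449)/296 = (15 - 449)*(1/296) = -434*1/296 = -217/148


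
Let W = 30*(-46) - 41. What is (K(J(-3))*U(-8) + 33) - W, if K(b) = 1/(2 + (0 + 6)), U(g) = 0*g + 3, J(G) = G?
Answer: 11635/8 ≈ 1454.4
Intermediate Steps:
W = -1421 (W = -1380 - 41 = -1421)
U(g) = 3 (U(g) = 0 + 3 = 3)
K(b) = 1/8 (K(b) = 1/(2 + 6) = 1/8)
(K(J(-3))*U(-8) + 33) - W = ((1/8)*3 + 33) - 1*(-1421) = (3/8 + 33) + 1421 = 267/8 + 1421 = 11635/8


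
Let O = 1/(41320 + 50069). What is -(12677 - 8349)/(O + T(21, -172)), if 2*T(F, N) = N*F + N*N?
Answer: -395531592/1186777555 ≈ -0.33328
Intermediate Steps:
O = 1/91389 ≈ 1.0942e-5
T(F, N) = N**2/2 + F*N/2 (T(F, N) = (N*F + N*N)/2 = (F*N + N**2)/2 = (N**2 + F*N)/2 = N**2/2 + F*N/2)
-(12677 - 8349)/(O + T(21, -172)) = -(12677 - 8349)/(1/91389 + (1/2)*(-172)*(21 - 172)) = -4328/(1/91389 + (1/2)*(-172)*(-151)) = -4328/(1/91389 + 12986) = -4328/1186777555/91389 = -4328*91389/1186777555 = -1*395531592/1186777555 = -395531592/1186777555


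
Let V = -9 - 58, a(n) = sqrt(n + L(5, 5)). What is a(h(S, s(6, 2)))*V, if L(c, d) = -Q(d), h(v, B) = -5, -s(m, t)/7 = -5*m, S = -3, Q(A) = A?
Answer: -67*I*sqrt(10) ≈ -211.87*I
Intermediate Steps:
s(m, t) = 35*m (s(m, t) = -(-35)*m = 35*m)
L(c, d) = -d
a(n) = sqrt(-5 + n) (a(n) = sqrt(n - 1*5) = sqrt(n - 5) = sqrt(-5 + n))
V = -67
a(h(S, s(6, 2)))*V = sqrt(-5 - 5)*(-67) = sqrt(-10)*(-67) = (I*sqrt(10))*(-67) = -67*I*sqrt(10)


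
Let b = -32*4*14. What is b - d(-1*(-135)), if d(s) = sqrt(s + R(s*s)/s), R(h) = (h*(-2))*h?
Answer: -1792 - 3*I*sqrt(546735) ≈ -1792.0 - 2218.2*I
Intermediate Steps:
b = -1792 (b = -128*14 = -1792)
R(h) = -2*h**2 (R(h) = (-2*h)*h = -2*h**2)
d(s) = sqrt(s - 2*s**3) (d(s) = sqrt(s + (-2*s**4)/s) = sqrt(s - 2*s**3))
b - d(-1*(-135)) = -1792 - sqrt(-1*(-135) - 2*(-1*(-135))**3) = -1792 - sqrt(135 - 2*135**3) = -1792 - sqrt(135 - 2*2460375) = -1792 - sqrt(135 - 4920750) = -1792 - sqrt(-4920615) = -1792 - 3*I*sqrt(546735)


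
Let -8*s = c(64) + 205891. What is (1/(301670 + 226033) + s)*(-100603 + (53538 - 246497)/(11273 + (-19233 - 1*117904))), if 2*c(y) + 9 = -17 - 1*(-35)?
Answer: 917172452396462763627/354233655424 ≈ 2.5892e+9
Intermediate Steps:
c(y) = 9/2 (c(y) = -9/2 + (-17 - 1*(-35))/2 = -9/2 + (-17 + 35)/2 = -9/2 + (½)*18 = -9/2 + 9 = 9/2)
s = -411791/16 (s = -(9/2 + 205891)/8 = -⅛*411791/2 = -411791/16 ≈ -25737.)
(1/(301670 + 226033) + s)*(-100603 + (53538 - 246497)/(11273 + (-19233 - 1*117904))) = (1/(301670 + 226033) - 411791/16)*(-100603 + (53538 - 246497)/(11273 + (-19233 - 1*117904))) = (1/527703 - 411791/16)*(-100603 - 192959/(11273 + (-19233 - 117904))) = (1/527703 - 411791/16)*(-100603 - 192959/(11273 - 137137)) = -217303346057*(-100603 - 192959/(-125864))/8443248 = -217303346057*(-100603 - 192959*(-1/125864))/8443248 = -217303346057*(-100603 + 192959/125864)/8443248 = -217303346057/8443248*(-12662103033/125864) = 917172452396462763627/354233655424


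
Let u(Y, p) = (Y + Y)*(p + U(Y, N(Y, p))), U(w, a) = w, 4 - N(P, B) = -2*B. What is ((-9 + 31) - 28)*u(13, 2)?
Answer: -2340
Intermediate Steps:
N(P, B) = 4 + 2*B (N(P, B) = 4 - (-2)*B = 4 + 2*B)
u(Y, p) = 2*Y*(Y + p) (u(Y, p) = (Y + Y)*(p + Y) = (2*Y)*(Y + p) = 2*Y*(Y + p))
((-9 + 31) - 28)*u(13, 2) = ((-9 + 31) - 28)*(2*13*(13 + 2)) = (22 - 28)*(2*13*15) = -6*390 = -2340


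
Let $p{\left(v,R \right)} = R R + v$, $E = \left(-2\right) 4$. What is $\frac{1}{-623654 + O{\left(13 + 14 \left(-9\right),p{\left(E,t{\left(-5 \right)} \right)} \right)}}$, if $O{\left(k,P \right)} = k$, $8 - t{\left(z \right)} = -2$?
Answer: $- \frac{1}{623767} \approx -1.6032 \cdot 10^{-6}$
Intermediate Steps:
$t{\left(z \right)} = 10$ ($t{\left(z \right)} = 8 - -2 = 8 + 2 = 10$)
$E = -8$
$p{\left(v,R \right)} = v + R^{2}$ ($p{\left(v,R \right)} = R^{2} + v = v + R^{2}$)
$\frac{1}{-623654 + O{\left(13 + 14 \left(-9\right),p{\left(E,t{\left(-5 \right)} \right)} \right)}} = \frac{1}{-623654 + \left(13 + 14 \left(-9\right)\right)} = \frac{1}{-623654 + \left(13 - 126\right)} = \frac{1}{-623654 - 113} = \frac{1}{-623767} = - \frac{1}{623767}$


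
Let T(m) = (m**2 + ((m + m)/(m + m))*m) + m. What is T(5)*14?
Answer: 490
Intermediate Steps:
T(m) = m**2 + 2*m (T(m) = (m**2 + ((2*m)/((2*m)))*m) + m = (m**2 + ((2*m)*(1/(2*m)))*m) + m = (m**2 + 1*m) + m = (m**2 + m) + m = (m + m**2) + m = m**2 + 2*m)
T(5)*14 = (5*(2 + 5))*14 = (5*7)*14 = 35*14 = 490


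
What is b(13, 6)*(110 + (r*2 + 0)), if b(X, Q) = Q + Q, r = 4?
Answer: 1416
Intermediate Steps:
b(X, Q) = 2*Q
b(13, 6)*(110 + (r*2 + 0)) = (2*6)*(110 + (4*2 + 0)) = 12*(110 + (8 + 0)) = 12*(110 + 8) = 12*118 = 1416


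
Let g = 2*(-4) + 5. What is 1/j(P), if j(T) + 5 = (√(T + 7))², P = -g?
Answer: ⅕ ≈ 0.20000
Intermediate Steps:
g = -3 (g = -8 + 5 = -3)
P = 3 (P = -1*(-3) = 3)
j(T) = 2 + T (j(T) = -5 + (√(T + 7))² = -5 + (√(7 + T))² = -5 + (7 + T) = 2 + T)
1/j(P) = 1/(2 + 3) = 1/5 = ⅕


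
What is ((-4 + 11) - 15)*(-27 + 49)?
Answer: -176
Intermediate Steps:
((-4 + 11) - 15)*(-27 + 49) = (7 - 15)*22 = -8*22 = -176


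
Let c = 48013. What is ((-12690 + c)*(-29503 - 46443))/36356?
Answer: -1341320279/18178 ≈ -73788.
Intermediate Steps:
((-12690 + c)*(-29503 - 46443))/36356 = ((-12690 + 48013)*(-29503 - 46443))/36356 = (35323*(-75946))*(1/36356) = -2682640558*1/36356 = -1341320279/18178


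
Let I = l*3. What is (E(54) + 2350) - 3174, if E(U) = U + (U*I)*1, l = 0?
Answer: -770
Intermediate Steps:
I = 0 (I = 0*3 = 0)
E(U) = U (E(U) = U + (U*0)*1 = U + 0*1 = U + 0 = U)
(E(54) + 2350) - 3174 = (54 + 2350) - 3174 = 2404 - 3174 = -770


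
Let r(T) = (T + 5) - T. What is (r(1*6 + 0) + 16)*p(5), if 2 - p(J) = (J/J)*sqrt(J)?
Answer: 42 - 21*sqrt(5) ≈ -4.9574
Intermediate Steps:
r(T) = 5 (r(T) = (5 + T) - T = 5)
p(J) = 2 - sqrt(J) (p(J) = 2 - J/J*sqrt(J) = 2 - sqrt(J))
(r(1*6 + 0) + 16)*p(5) = (5 + 16)*(2 - sqrt(5)) = 21*(2 - sqrt(5)) = 42 - 21*sqrt(5)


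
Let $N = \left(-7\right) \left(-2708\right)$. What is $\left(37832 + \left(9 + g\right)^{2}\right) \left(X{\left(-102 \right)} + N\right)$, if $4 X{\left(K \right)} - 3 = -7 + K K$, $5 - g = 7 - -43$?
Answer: $843443168$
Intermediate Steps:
$N = 18956$
$g = -45$ ($g = 5 - \left(7 - -43\right) = 5 - \left(7 + 43\right) = 5 - 50 = -45$)
$X{\left(K \right)} = -1 + \frac{K^{2}}{4}$ ($X{\left(K \right)} = \frac{3}{4} + \frac{-7 + K K}{4} = \frac{3}{4} + \frac{-7 + K^{2}}{4} = \frac{3}{4} + \left(- \frac{7}{4} + \frac{K^{2}}{4}\right) = -1 + \frac{K^{2}}{4}$)
$\left(37832 + \left(9 + g\right)^{2}\right) \left(X{\left(-102 \right)} + N\right) = \left(37832 + \left(9 - 45\right)^{2}\right) \left(\left(-1 + \frac{\left(-102\right)^{2}}{4}\right) + 18956\right) = \left(37832 + \left(-36\right)^{2}\right) \left(\left(-1 + \frac{1}{4} \cdot 10404\right) + 18956\right) = \left(37832 + 1296\right) \left(\left(-1 + 2601\right) + 18956\right) = 39128 \left(2600 + 18956\right) = 39128 \cdot 21556 = 843443168$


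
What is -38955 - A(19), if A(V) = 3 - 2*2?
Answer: -38954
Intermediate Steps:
A(V) = -1 (A(V) = 3 - 4 = -1)
-38955 - A(19) = -38955 - 1*(-1) = -38955 + 1 = -38954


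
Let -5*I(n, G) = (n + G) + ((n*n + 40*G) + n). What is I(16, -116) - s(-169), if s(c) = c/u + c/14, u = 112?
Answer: 508021/560 ≈ 907.18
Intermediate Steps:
I(n, G) = -41*G/5 - 2*n/5 - n**2/5 (I(n, G) = -((n + G) + ((n*n + 40*G) + n))/5 = -((G + n) + ((n**2 + 40*G) + n))/5 = -((G + n) + (n + n**2 + 40*G))/5 = -(n**2 + 2*n + 41*G)/5 = -41*G/5 - 2*n/5 - n**2/5)
s(c) = 9*c/112 (s(c) = c/112 + c/14 = 9*c/112)
I(16, -116) - s(-169) = (-41/5*(-116) - 2/5*16 - 1/5*16**2) - 9*(-169)/112 = (4756/5 - 32/5 - 1/5*256) - 1*(-1521/112) = (4756/5 - 32/5 - 256/5) + 1521/112 = 4468/5 + 1521/112 = 508021/560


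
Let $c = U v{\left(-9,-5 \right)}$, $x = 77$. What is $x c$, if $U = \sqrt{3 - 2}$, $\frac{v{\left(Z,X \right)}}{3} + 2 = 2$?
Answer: $0$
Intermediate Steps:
$v{\left(Z,X \right)} = 0$ ($v{\left(Z,X \right)} = -6 + 3 \cdot 2 = -6 + 6 = 0$)
$U = 1$ ($U = \sqrt{1} = 1$)
$c = 0$ ($c = 1 \cdot 0 = 0$)
$x c = 77 \cdot 0 = 0$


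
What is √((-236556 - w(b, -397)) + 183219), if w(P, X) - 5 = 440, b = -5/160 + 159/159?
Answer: I*√53782 ≈ 231.91*I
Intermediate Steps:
b = 31/32 (b = -5*1/160 + 159*(1/159) = -1/32 + 1 = 31/32 ≈ 0.96875)
w(P, X) = 445 (w(P, X) = 5 + 440 = 445)
√((-236556 - w(b, -397)) + 183219) = √((-236556 - 1*445) + 183219) = √((-236556 - 445) + 183219) = √(-237001 + 183219) = √(-53782) = I*√53782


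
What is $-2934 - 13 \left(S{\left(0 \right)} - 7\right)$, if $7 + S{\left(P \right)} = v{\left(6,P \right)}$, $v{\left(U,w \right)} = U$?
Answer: $-2830$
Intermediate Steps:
$S{\left(P \right)} = -1$ ($S{\left(P \right)} = -7 + 6 = -1$)
$-2934 - 13 \left(S{\left(0 \right)} - 7\right) = -2934 - 13 \left(-1 - 7\right) = -2934 - -104 = -2934 + 104 = -2830$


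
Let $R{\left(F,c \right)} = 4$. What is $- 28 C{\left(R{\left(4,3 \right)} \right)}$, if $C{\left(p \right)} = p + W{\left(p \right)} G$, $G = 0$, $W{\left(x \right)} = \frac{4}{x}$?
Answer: $-112$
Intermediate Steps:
$C{\left(p \right)} = p$ ($C{\left(p \right)} = p + \frac{4}{p} 0 = p + 0 = p$)
$- 28 C{\left(R{\left(4,3 \right)} \right)} = \left(-28\right) 4 = -112$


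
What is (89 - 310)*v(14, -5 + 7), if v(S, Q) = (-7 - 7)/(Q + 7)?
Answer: 3094/9 ≈ 343.78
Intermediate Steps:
v(S, Q) = -14/(7 + Q)
(89 - 310)*v(14, -5 + 7) = (89 - 310)*(-14/(7 + (-5 + 7))) = -(-3094)/(7 + 2) = -(-3094)/9 = -221*(-14/9) = 3094/9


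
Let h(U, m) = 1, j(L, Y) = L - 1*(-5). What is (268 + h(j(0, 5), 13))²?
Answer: 72361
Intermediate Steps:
j(L, Y) = 5 + L (j(L, Y) = L + 5 = 5 + L)
(268 + h(j(0, 5), 13))² = (268 + 1)² = 269² = 72361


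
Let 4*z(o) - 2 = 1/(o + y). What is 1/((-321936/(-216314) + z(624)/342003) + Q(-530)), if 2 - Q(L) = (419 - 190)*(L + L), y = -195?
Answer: 63474871696236/15408111773821385239 ≈ 4.1196e-6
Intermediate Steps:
z(o) = ½ + 1/(4*(-195 + o)) (z(o) = ½ + 1/(4*(o - 195)) = ½ + 1/(4*(-195 + o)))
Q(L) = 2 - 458*L (Q(L) = 2 - (419 - 190)*(L + L) = 2 - 229*2*L = 2 - 458*L)
1/((-321936/(-216314) + z(624)/342003) + Q(-530)) = 1/((-321936/(-216314) + ((-389 + 2*624)/(4*(-195 + 624)))/342003) + (2 - 458*(-530))) = 1/((-321936*(-1/216314) + ((¼)*(-389 + 1248)/429)*(1/342003)) + (2 + 242740)) = 1/((160968/108157 + ((¼)*(1/429)*859)*(1/342003)) + 242742) = 1/((160968/108157 + (859/1716)*(1/342003)) + 242742) = 1/((160968/108157 + 859/586877148) + 242742) = 1/(94468533666127/63474871696236 + 242742) = 1/(15408111773821385239/63474871696236) = 63474871696236/15408111773821385239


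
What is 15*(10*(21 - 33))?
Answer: -1800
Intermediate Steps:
15*(10*(21 - 33)) = 15*(10*(-12)) = 15*(-120) = -1800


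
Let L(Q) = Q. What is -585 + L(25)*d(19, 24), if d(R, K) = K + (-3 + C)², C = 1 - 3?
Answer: 640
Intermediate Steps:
C = -2
d(R, K) = 25 + K (d(R, K) = K + (-3 - 2)² = K + (-5)² = K + 25 = 25 + K)
-585 + L(25)*d(19, 24) = -585 + 25*(25 + 24) = -585 + 25*49 = -585 + 1225 = 640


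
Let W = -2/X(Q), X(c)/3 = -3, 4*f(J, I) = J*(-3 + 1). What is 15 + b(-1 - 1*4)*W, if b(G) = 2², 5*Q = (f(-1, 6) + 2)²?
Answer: 143/9 ≈ 15.889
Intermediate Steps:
f(J, I) = -J/2 (f(J, I) = (J*(-3 + 1))/4 = (J*(-2))/4 = (-2*J)/4 = -J/2)
Q = 5/4 (Q = (-½*(-1) + 2)²/5 = (½ + 2)²/5 = (5/2)²/5 = (⅕)*(25/4) = 5/4 ≈ 1.2500)
X(c) = -9 (X(c) = 3*(-3) = -9)
b(G) = 4
W = 2/9 (W = -2/(-9) = -2*(-⅑) = 2/9 ≈ 0.22222)
15 + b(-1 - 1*4)*W = 15 + 4*(2/9) = 15 + 8/9 = 143/9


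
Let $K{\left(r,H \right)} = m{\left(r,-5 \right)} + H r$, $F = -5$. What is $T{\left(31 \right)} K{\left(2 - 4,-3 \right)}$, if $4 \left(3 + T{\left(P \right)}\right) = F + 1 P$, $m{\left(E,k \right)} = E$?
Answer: $14$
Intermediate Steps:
$T{\left(P \right)} = - \frac{17}{4} + \frac{P}{4}$ ($T{\left(P \right)} = -3 + \frac{-5 + 1 P}{4} = -3 + \frac{-5 + P}{4} = -3 + \left(- \frac{5}{4} + \frac{P}{4}\right) = - \frac{17}{4} + \frac{P}{4}$)
$K{\left(r,H \right)} = r + H r$
$T{\left(31 \right)} K{\left(2 - 4,-3 \right)} = \left(- \frac{17}{4} + \frac{1}{4} \cdot 31\right) \left(2 - 4\right) \left(1 - 3\right) = \left(- \frac{17}{4} + \frac{31}{4}\right) \left(2 - 4\right) \left(-2\right) = \frac{7 \left(\left(-2\right) \left(-2\right)\right)}{2} = \frac{7}{2} \cdot 4 = 14$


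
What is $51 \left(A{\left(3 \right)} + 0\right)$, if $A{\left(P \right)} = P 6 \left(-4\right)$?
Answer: $-3672$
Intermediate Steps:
$A{\left(P \right)} = - 24 P$ ($A{\left(P \right)} = 6 P \left(-4\right) = - 24 P$)
$51 \left(A{\left(3 \right)} + 0\right) = 51 \left(\left(-24\right) 3 + 0\right) = 51 \left(-72 + 0\right) = 51 \left(-72\right) = -3672$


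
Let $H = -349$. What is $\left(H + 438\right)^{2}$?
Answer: $7921$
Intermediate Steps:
$\left(H + 438\right)^{2} = \left(-349 + 438\right)^{2} = 89^{2} = 7921$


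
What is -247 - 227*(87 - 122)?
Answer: 7698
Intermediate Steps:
-247 - 227*(87 - 122) = -247 - 227*(-35) = -247 + 7945 = 7698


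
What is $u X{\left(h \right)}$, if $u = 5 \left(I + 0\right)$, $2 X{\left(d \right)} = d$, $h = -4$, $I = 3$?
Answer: $-30$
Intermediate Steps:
$X{\left(d \right)} = \frac{d}{2}$
$u = 15$ ($u = 5 \left(3 + 0\right) = 5 \cdot 3 = 15$)
$u X{\left(h \right)} = 15 \cdot \frac{1}{2} \left(-4\right) = 15 \left(-2\right) = -30$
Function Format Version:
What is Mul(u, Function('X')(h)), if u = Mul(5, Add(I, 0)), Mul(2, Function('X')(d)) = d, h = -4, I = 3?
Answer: -30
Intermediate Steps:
Function('X')(d) = Mul(Rational(1, 2), d)
u = 15 (u = Mul(5, Add(3, 0)) = Mul(5, 3) = 15)
Mul(u, Function('X')(h)) = Mul(15, Mul(Rational(1, 2), -4)) = Mul(15, -2) = -30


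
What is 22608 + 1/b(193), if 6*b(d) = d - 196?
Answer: 22606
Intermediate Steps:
b(d) = -98/3 + d/6 (b(d) = (d - 196)/6 = (-196 + d)/6 = -98/3 + d/6)
22608 + 1/b(193) = 22608 + 1/(-98/3 + (⅙)*193) = 22608 + 1/(-98/3 + 193/6) = 22608 + 1/(-½) = 22608 - 2 = 22606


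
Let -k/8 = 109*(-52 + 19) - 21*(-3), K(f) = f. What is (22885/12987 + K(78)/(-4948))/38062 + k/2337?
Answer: 606573543953053/50139961652196 ≈ 12.098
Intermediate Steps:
k = 28272 (k = -8*(109*(-52 + 19) - 21*(-3)) = -8*(109*(-33) + 63) = -8*(-3597 + 63) = -8*(-3534) = 28272)
(22885/12987 + K(78)/(-4948))/38062 + k/2337 = (22885/12987 + 78/(-4948))/38062 + 28272/2337 = (22885*(1/12987) + 78*(-1/4948))*(1/38062) + 28272*(1/2337) = (22885/12987 - 39/2474)*(1/38062) + 496/41 = (56110997/32129838)*(1/38062) + 496/41 = 56110997/1222925893956 + 496/41 = 606573543953053/50139961652196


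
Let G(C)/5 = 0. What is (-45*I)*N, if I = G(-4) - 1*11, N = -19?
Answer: -9405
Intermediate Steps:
G(C) = 0 (G(C) = 5*0 = 0)
I = -11 (I = 0 - 1*11 = 0 - 11 = -11)
(-45*I)*N = -45*(-11)*(-19) = 495*(-19) = -9405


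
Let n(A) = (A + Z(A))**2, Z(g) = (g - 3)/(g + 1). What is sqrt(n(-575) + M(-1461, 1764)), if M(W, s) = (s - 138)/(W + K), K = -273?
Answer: sqrt(7842845140145)/4879 ≈ 573.99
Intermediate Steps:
Z(g) = (-3 + g)/(1 + g)
M(W, s) = (-138 + s)/(-273 + W) (M(W, s) = (s - 138)/(W - 273) = (-138 + s)/(-273 + W))
n(A) = (A + (-3 + A)/(1 + A))**2
sqrt(n(-575) + M(-1461, 1764)) = sqrt((-3 - 575 - 575*(1 - 575))**2/(1 - 575)**2 + (-138 + 1764)/(-273 - 1461)) = sqrt((-3 - 575 - 575*(-574))**2/(-574)**2 + 1626/(-1734)) = sqrt((-3 - 575 + 330050)**2/329476 - 1/1734*1626) = sqrt((1/329476)*329472**2 - 271/289) = sqrt((1/329476)*108551798784 - 271/289) = sqrt(27137949696/82369 - 271/289) = sqrt(7842845140145/23804641) = sqrt(7842845140145)/4879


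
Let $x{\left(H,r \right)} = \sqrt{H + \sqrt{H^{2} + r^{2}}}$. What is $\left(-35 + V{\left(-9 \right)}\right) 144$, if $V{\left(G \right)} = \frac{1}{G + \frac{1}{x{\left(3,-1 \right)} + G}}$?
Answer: $- \frac{212028765984}{41937751} + \frac{106272 \sqrt{10}}{41937751} + \frac{933264 \sqrt{3 + \sqrt{10}}}{41937751} + \frac{11664 \sqrt{10} \sqrt{3 + \sqrt{10}}}{41937751} \approx -5055.7$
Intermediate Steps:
$V{\left(G \right)} = \frac{1}{G + \frac{1}{G + \sqrt{3 + \sqrt{10}}}}$ ($V{\left(G \right)} = \frac{1}{G + \frac{1}{\sqrt{3 + \sqrt{3^{2} + \left(-1\right)^{2}}} + G}} = \frac{1}{G + \frac{1}{\sqrt{3 + \sqrt{9 + 1}} + G}} = \frac{1}{G + \frac{1}{\sqrt{3 + \sqrt{10}} + G}} = \frac{1}{G + \frac{1}{G + \sqrt{3 + \sqrt{10}}}}$)
$\left(-35 + V{\left(-9 \right)}\right) 144 = \left(-35 + \frac{-9 + \sqrt{3 + \sqrt{10}}}{1 + \left(-9\right)^{2} - 9 \sqrt{3 + \sqrt{10}}}\right) 144 = \left(-35 + \frac{-9 + \sqrt{3 + \sqrt{10}}}{1 + 81 - 9 \sqrt{3 + \sqrt{10}}}\right) 144 = \left(-35 + \frac{-9 + \sqrt{3 + \sqrt{10}}}{82 - 9 \sqrt{3 + \sqrt{10}}}\right) 144 = -5040 + \frac{144 \left(-9 + \sqrt{3 + \sqrt{10}}\right)}{82 - 9 \sqrt{3 + \sqrt{10}}}$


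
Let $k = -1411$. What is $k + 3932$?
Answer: $2521$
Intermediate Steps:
$k + 3932 = -1411 + 3932 = 2521$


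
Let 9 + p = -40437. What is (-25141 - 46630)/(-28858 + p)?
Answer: 71771/69304 ≈ 1.0356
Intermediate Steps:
p = -40446 (p = -9 - 40437 = -40446)
(-25141 - 46630)/(-28858 + p) = (-25141 - 46630)/(-28858 - 40446) = -71771/(-69304) = -71771*(-1/69304) = 71771/69304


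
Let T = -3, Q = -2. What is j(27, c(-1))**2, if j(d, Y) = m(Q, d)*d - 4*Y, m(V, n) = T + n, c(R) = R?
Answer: 425104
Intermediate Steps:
m(V, n) = -3 + n
j(d, Y) = -4*Y + d*(-3 + d) (j(d, Y) = (-3 + d)*d - 4*Y = d*(-3 + d) - 4*Y = -4*Y + d*(-3 + d))
j(27, c(-1))**2 = (-4*(-1) + 27*(-3 + 27))**2 = (4 + 27*24)**2 = (4 + 648)**2 = 652**2 = 425104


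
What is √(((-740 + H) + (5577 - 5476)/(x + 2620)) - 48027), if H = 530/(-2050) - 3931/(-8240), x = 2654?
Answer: I*√268784256751430941495/74240340 ≈ 220.83*I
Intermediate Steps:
H = 73827/337840 (H = 530*(-1/2050) - 3931*(-1/8240) = -53/205 + 3931/8240 = 73827/337840 ≈ 0.21853)
√(((-740 + H) + (5577 - 5476)/(x + 2620)) - 48027) = √(((-740 + 73827/337840) + (5577 - 5476)/(2654 + 2620)) - 48027) = √((-249927773/337840 + 101/5274) - 48027) = √(-659042476481/890884080 - 48027) = √(-43445532186641/890884080) = I*√268784256751430941495/74240340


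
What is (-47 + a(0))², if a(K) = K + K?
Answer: 2209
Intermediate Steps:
a(K) = 2*K
(-47 + a(0))² = (-47 + 2*0)² = (-47 + 0)² = (-47)² = 2209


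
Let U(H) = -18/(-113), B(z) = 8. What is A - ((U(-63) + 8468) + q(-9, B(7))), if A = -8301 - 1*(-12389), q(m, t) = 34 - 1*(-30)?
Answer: -502190/113 ≈ -4444.2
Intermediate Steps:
U(H) = 18/113 (U(H) = -18*(-1/113) = 18/113)
q(m, t) = 64 (q(m, t) = 34 + 30 = 64)
A = 4088 (A = -8301 + 12389 = 4088)
A - ((U(-63) + 8468) + q(-9, B(7))) = 4088 - ((18/113 + 8468) + 64) = 4088 - (956902/113 + 64) = 4088 - 1*964134/113 = 4088 - 964134/113 = -502190/113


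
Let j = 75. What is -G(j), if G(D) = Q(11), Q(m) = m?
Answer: -11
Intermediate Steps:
G(D) = 11
-G(j) = -1*11 = -11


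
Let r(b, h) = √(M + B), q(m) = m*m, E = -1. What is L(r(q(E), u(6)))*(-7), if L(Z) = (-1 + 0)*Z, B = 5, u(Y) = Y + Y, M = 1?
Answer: 7*√6 ≈ 17.146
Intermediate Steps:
u(Y) = 2*Y
q(m) = m²
r(b, h) = √6 (r(b, h) = √(1 + 5) = √6)
L(Z) = -Z
L(r(q(E), u(6)))*(-7) = -√6*(-7) = 7*√6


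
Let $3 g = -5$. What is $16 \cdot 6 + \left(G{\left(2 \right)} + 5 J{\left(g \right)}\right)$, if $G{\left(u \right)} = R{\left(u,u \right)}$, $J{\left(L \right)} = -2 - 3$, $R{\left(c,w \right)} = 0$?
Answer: $71$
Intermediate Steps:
$g = - \frac{5}{3}$ ($g = \frac{1}{3} \left(-5\right) = - \frac{5}{3} \approx -1.6667$)
$J{\left(L \right)} = -5$ ($J{\left(L \right)} = -2 - 3 = -5$)
$G{\left(u \right)} = 0$
$16 \cdot 6 + \left(G{\left(2 \right)} + 5 J{\left(g \right)}\right) = 16 \cdot 6 + \left(0 + 5 \left(-5\right)\right) = 96 + \left(0 - 25\right) = 96 - 25 = 71$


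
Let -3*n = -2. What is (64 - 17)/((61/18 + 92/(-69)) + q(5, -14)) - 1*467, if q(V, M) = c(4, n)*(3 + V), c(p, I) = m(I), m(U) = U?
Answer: -61265/133 ≈ -460.64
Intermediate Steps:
n = ⅔ (n = -⅓*(-2) = ⅔ ≈ 0.66667)
c(p, I) = I
q(V, M) = 2 + 2*V/3 (q(V, M) = 2*(3 + V)/3 = 2 + 2*V/3)
(64 - 17)/((61/18 + 92/(-69)) + q(5, -14)) - 1*467 = (64 - 17)/((61/18 + 92/(-69)) + (2 + (⅔)*5)) - 1*467 = 47/((61*(1/18) + 92*(-1/69)) + (2 + 10/3)) - 467 = 47/((61/18 - 4/3) + 16/3) - 467 = 47/(37/18 + 16/3) - 467 = 47/(133/18) - 467 = 47*(18/133) - 467 = 846/133 - 467 = -61265/133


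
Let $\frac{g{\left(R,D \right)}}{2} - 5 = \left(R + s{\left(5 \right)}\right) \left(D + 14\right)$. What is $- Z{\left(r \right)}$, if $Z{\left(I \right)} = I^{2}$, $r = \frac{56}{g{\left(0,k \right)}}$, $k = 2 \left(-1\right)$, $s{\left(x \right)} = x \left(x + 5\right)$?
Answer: $- \frac{784}{366025} \approx -0.0021419$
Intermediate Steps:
$s{\left(x \right)} = x \left(5 + x\right)$
$k = -2$
$g{\left(R,D \right)} = 10 + 2 \left(14 + D\right) \left(50 + R\right)$ ($g{\left(R,D \right)} = 10 + 2 \left(R + 5 \left(5 + 5\right)\right) \left(D + 14\right) = 10 + 2 \left(R + 5 \cdot 10\right) \left(14 + D\right) = 10 + 2 \left(R + 50\right) \left(14 + D\right) = 10 + 2 \left(50 + R\right) \left(14 + D\right) = 10 + 2 \left(14 + D\right) \left(50 + R\right)$)
$r = \frac{28}{605}$ ($r = \frac{56}{1410 + 28 \cdot 0 + 100 \left(-2\right) + 2 \left(-2\right) 0} = \frac{56}{1410 + 0 - 200 + 0} = \frac{56}{1210} = 56 \cdot \frac{1}{1210} = \frac{28}{605} \approx 0.046281$)
$- Z{\left(r \right)} = - \left(\frac{28}{605}\right)^{2} = \left(-1\right) \frac{784}{366025} = - \frac{784}{366025}$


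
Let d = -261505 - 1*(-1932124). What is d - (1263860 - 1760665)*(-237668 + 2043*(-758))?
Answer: -887422222291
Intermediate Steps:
d = 1670619 (d = -261505 + 1932124 = 1670619)
d - (1263860 - 1760665)*(-237668 + 2043*(-758)) = 1670619 - (1263860 - 1760665)*(-237668 + 2043*(-758)) = 1670619 - (-496805)*(-237668 - 1548594) = 1670619 - (-496805)*(-1786262) = 1670619 - 1*887423892910 = 1670619 - 887423892910 = -887422222291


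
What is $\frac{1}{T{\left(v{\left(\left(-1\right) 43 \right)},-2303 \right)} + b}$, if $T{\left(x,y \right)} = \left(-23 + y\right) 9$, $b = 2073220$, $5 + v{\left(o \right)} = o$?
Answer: $\frac{1}{2052286} \approx 4.8726 \cdot 10^{-7}$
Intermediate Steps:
$v{\left(o \right)} = -5 + o$
$T{\left(x,y \right)} = -207 + 9 y$
$\frac{1}{T{\left(v{\left(\left(-1\right) 43 \right)},-2303 \right)} + b} = \frac{1}{\left(-207 + 9 \left(-2303\right)\right) + 2073220} = \frac{1}{\left(-207 - 20727\right) + 2073220} = \frac{1}{-20934 + 2073220} = \frac{1}{2052286}$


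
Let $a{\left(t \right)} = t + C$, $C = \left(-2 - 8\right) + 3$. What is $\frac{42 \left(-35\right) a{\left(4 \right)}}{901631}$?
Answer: $\frac{4410}{901631} \approx 0.0048911$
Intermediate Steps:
$C = -7$ ($C = \left(-2 - 8\right) + 3 = -10 + 3 = -7$)
$a{\left(t \right)} = -7 + t$ ($a{\left(t \right)} = t - 7 = -7 + t$)
$\frac{42 \left(-35\right) a{\left(4 \right)}}{901631} = \frac{42 \left(-35\right) \left(-7 + 4\right)}{901631} = \left(-1470\right) \left(-3\right) \frac{1}{901631} = 4410 \cdot \frac{1}{901631} = \frac{4410}{901631}$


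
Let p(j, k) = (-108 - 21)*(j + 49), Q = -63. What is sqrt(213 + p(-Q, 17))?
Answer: I*sqrt(14235) ≈ 119.31*I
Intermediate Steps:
p(j, k) = -6321 - 129*j (p(j, k) = -129*(49 + j) = -6321 - 129*j)
sqrt(213 + p(-Q, 17)) = sqrt(213 + (-6321 - (-129)*(-63))) = sqrt(213 + (-6321 - 129*63)) = sqrt(213 + (-6321 - 8127)) = sqrt(213 - 14448) = sqrt(-14235) = I*sqrt(14235)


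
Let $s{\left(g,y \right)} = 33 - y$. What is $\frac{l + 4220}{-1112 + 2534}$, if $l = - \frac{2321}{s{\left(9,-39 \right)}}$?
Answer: $\frac{301519}{102384} \approx 2.945$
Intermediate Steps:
$l = - \frac{2321}{72}$ ($l = - \frac{2321}{33 - -39} = - \frac{2321}{33 + 39} = - \frac{2321}{72} \approx -32.236$)
$\frac{l + 4220}{-1112 + 2534} = \frac{- \frac{2321}{72} + 4220}{-1112 + 2534} = \frac{301519}{72 \cdot 1422} = \frac{301519}{72} \cdot \frac{1}{1422} = \frac{301519}{102384}$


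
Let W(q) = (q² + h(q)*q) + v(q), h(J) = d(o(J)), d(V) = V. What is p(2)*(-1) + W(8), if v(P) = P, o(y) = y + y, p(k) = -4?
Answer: 204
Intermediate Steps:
o(y) = 2*y
h(J) = 2*J
W(q) = q + 3*q² (W(q) = (q² + (2*q)*q) + q = (q² + 2*q²) + q = 3*q² + q = q + 3*q²)
p(2)*(-1) + W(8) = -4*(-1) + 8*(1 + 3*8) = 4 + 8*(1 + 24) = 4 + 8*25 = 4 + 200 = 204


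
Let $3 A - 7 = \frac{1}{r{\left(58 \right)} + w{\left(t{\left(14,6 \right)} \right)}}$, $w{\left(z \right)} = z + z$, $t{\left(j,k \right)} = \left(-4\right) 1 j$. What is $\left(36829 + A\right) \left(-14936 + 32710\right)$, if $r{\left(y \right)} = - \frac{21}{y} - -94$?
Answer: $\frac{2091574148248}{3195} \approx 6.5464 \cdot 10^{8}$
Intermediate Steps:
$t{\left(j,k \right)} = - 4 j$
$w{\left(z \right)} = 2 z$
$r{\left(y \right)} = 94 - \frac{21}{y}$ ($r{\left(y \right)} = - \frac{21}{y} + 94 = 94 - \frac{21}{y}$)
$A = \frac{7397}{3195}$ ($A = \frac{7}{3} + \frac{1}{3 \left(\left(94 - \frac{21}{58}\right) + 2 \left(\left(-4\right) 14\right)\right)} = \frac{7}{3} + \frac{1}{3 \left(\left(94 - \frac{21}{58}\right) + 2 \left(-56\right)\right)} = \frac{7}{3} + \frac{1}{3 \left(\left(94 - \frac{21}{58}\right) - 112\right)} = \frac{7}{3} + \frac{1}{3 \left(\frac{5431}{58} - 112\right)} = \frac{7}{3} + \frac{1}{3 \left(- \frac{1065}{58}\right)} = \frac{7}{3} + \frac{1}{3} \left(- \frac{58}{1065}\right) = \frac{7}{3} - \frac{58}{3195} = \frac{7397}{3195} \approx 2.3152$)
$\left(36829 + A\right) \left(-14936 + 32710\right) = \left(36829 + \frac{7397}{3195}\right) \left(-14936 + 32710\right) = \frac{117676052}{3195} \cdot 17774 = \frac{2091574148248}{3195}$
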